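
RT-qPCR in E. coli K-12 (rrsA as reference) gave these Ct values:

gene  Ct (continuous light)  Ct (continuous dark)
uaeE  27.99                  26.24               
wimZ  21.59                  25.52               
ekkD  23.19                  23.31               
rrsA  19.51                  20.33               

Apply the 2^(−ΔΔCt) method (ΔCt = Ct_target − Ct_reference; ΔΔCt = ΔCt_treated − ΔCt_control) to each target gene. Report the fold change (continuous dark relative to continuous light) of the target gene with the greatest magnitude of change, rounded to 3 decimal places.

uaeE: ΔΔCt = (26.24−20.33) − (27.99−19.51) = 5.91 − 8.48 = -2.57; fold change = 2^2.57 = 5.938
wimZ: ΔΔCt = (25.52−20.33) − (21.59−19.51) = 5.19 − 2.08 = 3.11; fold change = 2^-3.11 = 0.116
ekkD: ΔΔCt = (23.31−20.33) − (23.19−19.51) = 2.98 − 3.68 = -0.70; fold change = 2^0.70 = 1.625
wimZ has the largest |ΔΔCt| = 3.11.

0.116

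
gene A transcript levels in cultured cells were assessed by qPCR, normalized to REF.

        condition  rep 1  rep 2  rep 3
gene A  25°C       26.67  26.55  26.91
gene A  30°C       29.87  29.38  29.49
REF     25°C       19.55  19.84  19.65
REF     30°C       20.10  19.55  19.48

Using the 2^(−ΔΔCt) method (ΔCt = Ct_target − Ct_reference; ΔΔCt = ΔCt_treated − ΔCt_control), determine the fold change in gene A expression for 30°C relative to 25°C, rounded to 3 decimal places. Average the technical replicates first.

Mean Ct: gene A 25°C 26.710; gene A 30°C 29.580; REF 25°C 19.680; REF 30°C 19.710
ΔCt(25°C) = 26.710 − 19.680 = 7.030
ΔCt(30°C) = 29.580 − 19.710 = 9.870
ΔΔCt = 9.870 − 7.030 = 2.840
Fold change = 2^(−2.840) = 0.1397

0.140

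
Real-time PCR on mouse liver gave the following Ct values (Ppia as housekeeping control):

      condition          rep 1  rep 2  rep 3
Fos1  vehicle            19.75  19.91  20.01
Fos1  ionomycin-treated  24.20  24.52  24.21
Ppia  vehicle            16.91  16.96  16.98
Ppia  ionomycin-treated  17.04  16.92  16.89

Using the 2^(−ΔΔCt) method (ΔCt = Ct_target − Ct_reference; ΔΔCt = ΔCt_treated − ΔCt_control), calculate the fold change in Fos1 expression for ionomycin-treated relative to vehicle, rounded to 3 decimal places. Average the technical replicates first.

Mean Ct: Fos1 vehicle 19.890; Fos1 ionomycin-treated 24.310; Ppia vehicle 16.950; Ppia ionomycin-treated 16.950
ΔCt(vehicle) = 19.890 − 16.950 = 2.940
ΔCt(ionomycin-treated) = 24.310 − 16.950 = 7.360
ΔΔCt = 7.360 − 2.940 = 4.420
Fold change = 2^(−4.420) = 0.0467

0.047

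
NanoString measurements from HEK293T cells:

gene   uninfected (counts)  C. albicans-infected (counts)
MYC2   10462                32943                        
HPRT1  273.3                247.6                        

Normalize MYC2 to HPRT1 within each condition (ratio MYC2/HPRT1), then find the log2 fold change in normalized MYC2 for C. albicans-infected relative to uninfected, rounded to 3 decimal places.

1.797

MYC2/HPRT1 (uninfected) = 10462 / 273.3 = 38.28
MYC2/HPRT1 (C. albicans-infected) = 32943 / 247.6 = 133.05
Fold change = 133.05 / 38.28 = 3.4757
log2(3.4757) = 1.7973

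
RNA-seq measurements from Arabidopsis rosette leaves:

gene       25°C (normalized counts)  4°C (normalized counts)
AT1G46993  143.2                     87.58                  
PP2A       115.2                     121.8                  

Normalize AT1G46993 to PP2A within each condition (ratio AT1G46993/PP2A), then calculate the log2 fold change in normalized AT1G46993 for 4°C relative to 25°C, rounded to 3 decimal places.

-0.790

AT1G46993/PP2A (25°C) = 143.2 / 115.2 = 1.2431
AT1G46993/PP2A (4°C) = 87.58 / 121.8 = 0.71905
Fold change = 0.71905 / 1.2431 = 0.5785
log2(0.5785) = -0.7897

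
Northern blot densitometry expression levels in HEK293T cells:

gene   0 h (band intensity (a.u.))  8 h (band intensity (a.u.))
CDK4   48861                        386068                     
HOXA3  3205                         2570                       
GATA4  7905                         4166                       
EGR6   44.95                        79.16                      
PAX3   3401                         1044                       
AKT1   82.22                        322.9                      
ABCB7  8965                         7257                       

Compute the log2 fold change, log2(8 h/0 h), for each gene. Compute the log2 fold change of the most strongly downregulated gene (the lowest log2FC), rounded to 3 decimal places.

log2(386068/48861) = 2.982  (CDK4)
log2(2570/3205) = -0.319  (HOXA3)
log2(4166/7905) = -0.924  (GATA4)
log2(79.16/44.95) = 0.816  (EGR6)
log2(1044/3401) = -1.704  (PAX3)
log2(322.9/82.22) = 1.974  (AKT1)
log2(7257/8965) = -0.305  (ABCB7)
PAX3 is most strongly downregulated.

-1.704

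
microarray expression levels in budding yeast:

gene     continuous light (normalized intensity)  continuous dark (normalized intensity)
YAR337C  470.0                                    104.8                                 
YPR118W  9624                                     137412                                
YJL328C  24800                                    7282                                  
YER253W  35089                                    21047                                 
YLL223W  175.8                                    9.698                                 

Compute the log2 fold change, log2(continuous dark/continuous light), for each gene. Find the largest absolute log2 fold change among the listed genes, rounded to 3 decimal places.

log2(104.8/470.0) = -2.165  (YAR337C)
log2(137412/9624) = 3.836  (YPR118W)
log2(7282/24800) = -1.768  (YJL328C)
log2(21047/35089) = -0.737  (YER253W)
log2(9.698/175.8) = -4.180  (YLL223W)
The largest magnitude belongs to YLL223W.

4.180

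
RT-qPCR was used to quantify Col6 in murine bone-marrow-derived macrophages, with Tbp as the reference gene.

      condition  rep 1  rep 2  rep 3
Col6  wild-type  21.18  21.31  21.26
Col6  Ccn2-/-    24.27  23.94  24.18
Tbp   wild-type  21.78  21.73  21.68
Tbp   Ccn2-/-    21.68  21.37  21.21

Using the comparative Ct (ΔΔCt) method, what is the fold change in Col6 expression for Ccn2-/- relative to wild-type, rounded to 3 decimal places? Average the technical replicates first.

0.110

Mean Ct: Col6 wild-type 21.250; Col6 Ccn2-/- 24.130; Tbp wild-type 21.730; Tbp Ccn2-/- 21.420
ΔCt(wild-type) = 21.250 − 21.730 = -0.480
ΔCt(Ccn2-/-) = 24.130 − 21.420 = 2.710
ΔΔCt = 2.710 − (-0.480) = 3.190
Fold change = 2^(−3.190) = 0.1096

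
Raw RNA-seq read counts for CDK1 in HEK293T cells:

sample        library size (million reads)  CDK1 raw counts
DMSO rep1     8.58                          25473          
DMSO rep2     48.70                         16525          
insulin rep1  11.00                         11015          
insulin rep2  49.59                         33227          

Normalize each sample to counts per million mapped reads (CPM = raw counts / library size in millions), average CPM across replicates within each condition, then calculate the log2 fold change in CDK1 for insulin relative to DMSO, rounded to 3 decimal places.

-0.985

CPM(DMSO rep1) = 25473 / 8.58 = 2968.8811
CPM(DMSO rep2) = 16525 / 48.70 = 339.3224
CPM(insulin rep1) = 11015 / 11.00 = 1001.3636
CPM(insulin rep2) = 33227 / 49.59 = 670.0343
mean CPM(DMSO) = 1654.1018; mean CPM(insulin) = 835.6990
Fold change = 835.6990 / 1654.1018 = 0.50523
log2(0.50523) = -0.9850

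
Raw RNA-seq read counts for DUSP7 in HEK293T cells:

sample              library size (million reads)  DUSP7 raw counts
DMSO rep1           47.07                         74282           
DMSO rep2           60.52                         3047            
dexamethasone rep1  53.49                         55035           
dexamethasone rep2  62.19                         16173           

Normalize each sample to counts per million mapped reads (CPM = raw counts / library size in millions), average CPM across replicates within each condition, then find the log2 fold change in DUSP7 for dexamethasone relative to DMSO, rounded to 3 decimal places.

-0.337

CPM(DMSO rep1) = 74282 / 47.07 = 1578.1177
CPM(DMSO rep2) = 3047 / 60.52 = 50.3470
CPM(dexamethasone rep1) = 55035 / 53.49 = 1028.8839
CPM(dexamethasone rep2) = 16173 / 62.19 = 260.0579
mean CPM(DMSO) = 814.2323; mean CPM(dexamethasone) = 644.4709
Fold change = 644.4709 / 814.2323 = 0.79151
log2(0.79151) = -0.3373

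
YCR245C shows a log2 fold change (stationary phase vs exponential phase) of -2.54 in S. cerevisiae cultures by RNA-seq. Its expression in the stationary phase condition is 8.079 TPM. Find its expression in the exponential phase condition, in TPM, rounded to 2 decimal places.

46.99

Fold change = 2^(-2.54) = 0.1719
exponential phase expression = 8.079 / 0.1719 = 46.99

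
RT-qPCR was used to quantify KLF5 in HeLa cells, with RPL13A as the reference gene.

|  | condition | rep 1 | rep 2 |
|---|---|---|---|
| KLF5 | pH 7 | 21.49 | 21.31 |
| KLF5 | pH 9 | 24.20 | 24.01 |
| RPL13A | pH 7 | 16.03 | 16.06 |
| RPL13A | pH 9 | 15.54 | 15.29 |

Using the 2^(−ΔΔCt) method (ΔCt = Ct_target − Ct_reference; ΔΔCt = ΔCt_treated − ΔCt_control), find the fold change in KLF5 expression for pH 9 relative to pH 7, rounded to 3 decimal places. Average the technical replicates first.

0.099

Mean Ct: KLF5 pH 7 21.400; KLF5 pH 9 24.105; RPL13A pH 7 16.045; RPL13A pH 9 15.415
ΔCt(pH 7) = 21.400 − 16.045 = 5.355
ΔCt(pH 9) = 24.105 − 15.415 = 8.690
ΔΔCt = 8.690 − 5.355 = 3.335
Fold change = 2^(−3.335) = 0.0991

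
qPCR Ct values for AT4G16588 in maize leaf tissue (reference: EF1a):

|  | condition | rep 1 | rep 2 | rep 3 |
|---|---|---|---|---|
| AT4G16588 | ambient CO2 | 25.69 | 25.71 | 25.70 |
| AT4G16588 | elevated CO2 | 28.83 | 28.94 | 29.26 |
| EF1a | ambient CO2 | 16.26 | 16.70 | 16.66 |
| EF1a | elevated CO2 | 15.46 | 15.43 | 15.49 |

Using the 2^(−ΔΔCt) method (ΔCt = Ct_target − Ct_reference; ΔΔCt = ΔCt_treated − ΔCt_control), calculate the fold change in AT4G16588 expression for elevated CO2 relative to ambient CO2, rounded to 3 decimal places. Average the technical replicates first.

Mean Ct: AT4G16588 ambient CO2 25.700; AT4G16588 elevated CO2 29.010; EF1a ambient CO2 16.540; EF1a elevated CO2 15.460
ΔCt(ambient CO2) = 25.700 − 16.540 = 9.160
ΔCt(elevated CO2) = 29.010 − 15.460 = 13.550
ΔΔCt = 13.550 − 9.160 = 4.390
Fold change = 2^(−4.390) = 0.0477

0.048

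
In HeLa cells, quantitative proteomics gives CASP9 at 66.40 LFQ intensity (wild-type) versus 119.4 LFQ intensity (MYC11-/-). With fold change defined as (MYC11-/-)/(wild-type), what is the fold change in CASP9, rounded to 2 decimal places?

1.80

Fold change = 119.4 / 66.40 = 1.798
CASP9 is upregulated.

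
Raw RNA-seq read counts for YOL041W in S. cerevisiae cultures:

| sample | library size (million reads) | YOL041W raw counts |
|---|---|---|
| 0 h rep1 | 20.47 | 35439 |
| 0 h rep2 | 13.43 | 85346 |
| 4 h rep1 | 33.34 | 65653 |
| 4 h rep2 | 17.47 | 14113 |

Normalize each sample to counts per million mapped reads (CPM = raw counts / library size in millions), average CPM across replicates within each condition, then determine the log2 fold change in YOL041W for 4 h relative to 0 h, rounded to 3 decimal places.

-1.542

CPM(0 h rep1) = 35439 / 20.47 = 1731.2653
CPM(0 h rep2) = 85346 / 13.43 = 6354.8771
CPM(4 h rep1) = 65653 / 33.34 = 1969.1962
CPM(4 h rep2) = 14113 / 17.47 = 807.8420
mean CPM(0 h) = 4043.0712; mean CPM(4 h) = 1388.5191
Fold change = 1388.5191 / 4043.0712 = 0.34343
log2(0.34343) = -1.5419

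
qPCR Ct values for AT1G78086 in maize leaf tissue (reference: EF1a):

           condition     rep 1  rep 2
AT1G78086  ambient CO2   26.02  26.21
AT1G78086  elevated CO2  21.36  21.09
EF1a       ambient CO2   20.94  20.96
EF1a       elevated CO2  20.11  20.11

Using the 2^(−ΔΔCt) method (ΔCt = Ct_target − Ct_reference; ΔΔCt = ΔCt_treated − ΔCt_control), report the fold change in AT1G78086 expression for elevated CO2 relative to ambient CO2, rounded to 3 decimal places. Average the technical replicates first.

Mean Ct: AT1G78086 ambient CO2 26.115; AT1G78086 elevated CO2 21.225; EF1a ambient CO2 20.950; EF1a elevated CO2 20.110
ΔCt(ambient CO2) = 26.115 − 20.950 = 5.165
ΔCt(elevated CO2) = 21.225 − 20.110 = 1.115
ΔΔCt = 1.115 − 5.165 = -4.050
Fold change = 2^(−(-4.050)) = 2^4.050 = 16.5642

16.564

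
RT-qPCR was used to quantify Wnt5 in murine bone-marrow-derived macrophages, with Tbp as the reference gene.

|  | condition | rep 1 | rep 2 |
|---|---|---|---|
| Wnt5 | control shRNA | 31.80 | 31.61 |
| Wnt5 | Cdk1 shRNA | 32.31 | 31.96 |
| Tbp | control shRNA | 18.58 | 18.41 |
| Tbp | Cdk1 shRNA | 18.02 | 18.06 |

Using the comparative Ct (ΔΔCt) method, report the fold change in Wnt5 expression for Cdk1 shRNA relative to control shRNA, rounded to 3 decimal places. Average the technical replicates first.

Mean Ct: Wnt5 control shRNA 31.705; Wnt5 Cdk1 shRNA 32.135; Tbp control shRNA 18.495; Tbp Cdk1 shRNA 18.040
ΔCt(control shRNA) = 31.705 − 18.495 = 13.210
ΔCt(Cdk1 shRNA) = 32.135 − 18.040 = 14.095
ΔΔCt = 14.095 − 13.210 = 0.885
Fold change = 2^(−0.885) = 0.5415

0.541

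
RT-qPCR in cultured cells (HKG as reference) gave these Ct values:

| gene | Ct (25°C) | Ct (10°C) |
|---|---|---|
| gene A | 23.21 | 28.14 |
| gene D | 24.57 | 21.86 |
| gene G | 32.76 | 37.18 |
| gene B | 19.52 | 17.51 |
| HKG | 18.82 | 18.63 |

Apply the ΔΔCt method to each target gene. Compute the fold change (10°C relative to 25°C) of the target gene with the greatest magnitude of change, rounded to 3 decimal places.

0.029

gene A: ΔΔCt = (28.14−18.63) − (23.21−18.82) = 9.51 − 4.39 = 5.12; fold change = 2^-5.12 = 0.029
gene D: ΔΔCt = (21.86−18.63) − (24.57−18.82) = 3.23 − 5.75 = -2.52; fold change = 2^2.52 = 5.736
gene G: ΔΔCt = (37.18−18.63) − (32.76−18.82) = 18.55 − 13.94 = 4.61; fold change = 2^-4.61 = 0.041
gene B: ΔΔCt = (17.51−18.63) − (19.52−18.82) = -1.12 − 0.70 = -1.82; fold change = 2^1.82 = 3.531
gene A has the largest |ΔΔCt| = 5.12.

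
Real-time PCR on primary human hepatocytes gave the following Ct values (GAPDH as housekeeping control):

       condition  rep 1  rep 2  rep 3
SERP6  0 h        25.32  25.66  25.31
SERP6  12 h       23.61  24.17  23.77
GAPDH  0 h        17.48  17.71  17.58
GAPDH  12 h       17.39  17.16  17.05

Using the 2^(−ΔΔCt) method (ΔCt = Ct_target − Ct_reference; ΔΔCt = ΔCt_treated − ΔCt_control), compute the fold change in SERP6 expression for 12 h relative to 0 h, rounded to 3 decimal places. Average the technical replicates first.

Mean Ct: SERP6 0 h 25.430; SERP6 12 h 23.850; GAPDH 0 h 17.590; GAPDH 12 h 17.200
ΔCt(0 h) = 25.430 − 17.590 = 7.840
ΔCt(12 h) = 23.850 − 17.200 = 6.650
ΔΔCt = 6.650 − 7.840 = -1.190
Fold change = 2^(−(-1.190)) = 2^1.190 = 2.2815

2.282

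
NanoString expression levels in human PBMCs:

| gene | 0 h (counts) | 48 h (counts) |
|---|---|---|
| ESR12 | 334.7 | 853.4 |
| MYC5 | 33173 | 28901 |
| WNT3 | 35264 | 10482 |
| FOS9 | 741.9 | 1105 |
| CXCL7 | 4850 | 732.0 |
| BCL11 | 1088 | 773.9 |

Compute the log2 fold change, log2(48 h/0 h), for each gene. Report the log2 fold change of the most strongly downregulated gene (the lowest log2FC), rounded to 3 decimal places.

-2.728

log2(853.4/334.7) = 1.350  (ESR12)
log2(28901/33173) = -0.199  (MYC5)
log2(10482/35264) = -1.750  (WNT3)
log2(1105/741.9) = 0.575  (FOS9)
log2(732.0/4850) = -2.728  (CXCL7)
log2(773.9/1088) = -0.491  (BCL11)
CXCL7 is most strongly downregulated.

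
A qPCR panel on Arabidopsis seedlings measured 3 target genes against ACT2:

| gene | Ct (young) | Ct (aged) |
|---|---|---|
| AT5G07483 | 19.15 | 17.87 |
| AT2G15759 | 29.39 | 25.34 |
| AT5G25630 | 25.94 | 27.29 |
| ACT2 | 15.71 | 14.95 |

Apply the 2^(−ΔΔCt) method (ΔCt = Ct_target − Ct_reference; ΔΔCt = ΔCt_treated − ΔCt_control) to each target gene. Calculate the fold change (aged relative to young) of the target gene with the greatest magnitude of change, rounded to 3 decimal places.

AT5G07483: ΔΔCt = (17.87−14.95) − (19.15−15.71) = 2.92 − 3.44 = -0.52; fold change = 2^0.52 = 1.434
AT2G15759: ΔΔCt = (25.34−14.95) − (29.39−15.71) = 10.39 − 13.68 = -3.29; fold change = 2^3.29 = 9.781
AT5G25630: ΔΔCt = (27.29−14.95) − (25.94−15.71) = 12.34 − 10.23 = 2.11; fold change = 2^-2.11 = 0.232
AT2G15759 has the largest |ΔΔCt| = 3.29.

9.781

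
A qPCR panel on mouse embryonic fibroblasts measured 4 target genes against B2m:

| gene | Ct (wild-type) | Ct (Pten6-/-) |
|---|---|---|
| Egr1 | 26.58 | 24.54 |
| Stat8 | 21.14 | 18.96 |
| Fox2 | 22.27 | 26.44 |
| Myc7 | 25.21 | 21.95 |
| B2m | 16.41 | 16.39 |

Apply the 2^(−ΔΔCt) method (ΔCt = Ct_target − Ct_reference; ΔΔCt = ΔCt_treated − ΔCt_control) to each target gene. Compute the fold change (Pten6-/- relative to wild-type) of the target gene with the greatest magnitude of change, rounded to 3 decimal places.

Egr1: ΔΔCt = (24.54−16.39) − (26.58−16.41) = 8.15 − 10.17 = -2.02; fold change = 2^2.02 = 4.056
Stat8: ΔΔCt = (18.96−16.39) − (21.14−16.41) = 2.57 − 4.73 = -2.16; fold change = 2^2.16 = 4.469
Fox2: ΔΔCt = (26.44−16.39) − (22.27−16.41) = 10.05 − 5.86 = 4.19; fold change = 2^-4.19 = 0.055
Myc7: ΔΔCt = (21.95−16.39) − (25.21−16.41) = 5.56 − 8.80 = -3.24; fold change = 2^3.24 = 9.448
Fox2 has the largest |ΔΔCt| = 4.19.

0.055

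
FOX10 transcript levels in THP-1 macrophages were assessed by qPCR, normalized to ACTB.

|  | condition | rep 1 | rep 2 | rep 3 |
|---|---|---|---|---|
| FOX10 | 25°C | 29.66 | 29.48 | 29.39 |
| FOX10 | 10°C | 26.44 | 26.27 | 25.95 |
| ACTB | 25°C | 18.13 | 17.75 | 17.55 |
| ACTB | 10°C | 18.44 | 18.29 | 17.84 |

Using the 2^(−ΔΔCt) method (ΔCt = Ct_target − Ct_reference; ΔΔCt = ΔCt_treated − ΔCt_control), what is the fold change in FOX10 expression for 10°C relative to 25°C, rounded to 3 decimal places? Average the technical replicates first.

Mean Ct: FOX10 25°C 29.510; FOX10 10°C 26.220; ACTB 25°C 17.810; ACTB 10°C 18.190
ΔCt(25°C) = 29.510 − 17.810 = 11.700
ΔCt(10°C) = 26.220 − 18.190 = 8.030
ΔΔCt = 8.030 − 11.700 = -3.670
Fold change = 2^(−(-3.670)) = 2^3.670 = 12.7286

12.729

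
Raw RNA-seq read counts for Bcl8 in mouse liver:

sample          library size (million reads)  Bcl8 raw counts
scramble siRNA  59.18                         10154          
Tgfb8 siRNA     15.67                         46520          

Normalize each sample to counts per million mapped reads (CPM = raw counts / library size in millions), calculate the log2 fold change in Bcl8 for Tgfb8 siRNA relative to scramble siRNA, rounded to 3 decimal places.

4.113

CPM(scramble siRNA) = 10154 / 59.18 = 171.5782
CPM(Tgfb8 siRNA) = 46520 / 15.67 = 2968.7301
Fold change = 2968.7301 / 171.5782 = 17.30249
log2(17.30249) = 4.1129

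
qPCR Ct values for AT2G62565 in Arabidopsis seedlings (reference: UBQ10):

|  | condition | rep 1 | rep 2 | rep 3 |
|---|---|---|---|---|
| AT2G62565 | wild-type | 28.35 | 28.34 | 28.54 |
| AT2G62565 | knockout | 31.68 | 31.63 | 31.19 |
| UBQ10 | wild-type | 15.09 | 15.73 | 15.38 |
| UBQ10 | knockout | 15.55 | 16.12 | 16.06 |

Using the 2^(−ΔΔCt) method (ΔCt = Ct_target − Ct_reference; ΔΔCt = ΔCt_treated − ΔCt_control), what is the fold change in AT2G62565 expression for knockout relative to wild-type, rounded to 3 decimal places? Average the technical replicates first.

Mean Ct: AT2G62565 wild-type 28.410; AT2G62565 knockout 31.500; UBQ10 wild-type 15.400; UBQ10 knockout 15.910
ΔCt(wild-type) = 28.410 − 15.400 = 13.010
ΔCt(knockout) = 31.500 − 15.910 = 15.590
ΔΔCt = 15.590 − 13.010 = 2.580
Fold change = 2^(−2.580) = 0.1672

0.167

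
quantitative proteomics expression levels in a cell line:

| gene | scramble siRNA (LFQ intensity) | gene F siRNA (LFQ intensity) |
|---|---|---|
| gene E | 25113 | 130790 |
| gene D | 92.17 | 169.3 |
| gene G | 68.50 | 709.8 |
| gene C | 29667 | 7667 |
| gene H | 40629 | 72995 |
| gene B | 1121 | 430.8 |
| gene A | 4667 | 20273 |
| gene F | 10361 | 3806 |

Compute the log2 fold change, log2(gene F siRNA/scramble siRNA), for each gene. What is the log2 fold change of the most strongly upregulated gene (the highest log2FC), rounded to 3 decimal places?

log2(130790/25113) = 2.381  (gene E)
log2(169.3/92.17) = 0.877  (gene D)
log2(709.8/68.50) = 3.373  (gene G)
log2(7667/29667) = -1.952  (gene C)
log2(72995/40629) = 0.845  (gene H)
log2(430.8/1121) = -1.380  (gene B)
log2(20273/4667) = 2.119  (gene A)
log2(3806/10361) = -1.445  (gene F)
gene G is most strongly upregulated.

3.373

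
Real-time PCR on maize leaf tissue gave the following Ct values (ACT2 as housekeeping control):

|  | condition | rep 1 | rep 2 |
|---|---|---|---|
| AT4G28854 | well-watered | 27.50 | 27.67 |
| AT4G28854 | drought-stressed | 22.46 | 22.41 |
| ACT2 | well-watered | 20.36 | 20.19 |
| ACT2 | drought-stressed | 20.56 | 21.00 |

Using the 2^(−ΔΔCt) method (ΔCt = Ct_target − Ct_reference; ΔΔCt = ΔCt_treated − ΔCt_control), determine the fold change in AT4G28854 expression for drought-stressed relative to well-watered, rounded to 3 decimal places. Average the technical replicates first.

50.388

Mean Ct: AT4G28854 well-watered 27.585; AT4G28854 drought-stressed 22.435; ACT2 well-watered 20.275; ACT2 drought-stressed 20.780
ΔCt(well-watered) = 27.585 − 20.275 = 7.310
ΔCt(drought-stressed) = 22.435 − 20.780 = 1.655
ΔΔCt = 1.655 − 7.310 = -5.655
Fold change = 2^(−(-5.655)) = 2^5.655 = 50.3877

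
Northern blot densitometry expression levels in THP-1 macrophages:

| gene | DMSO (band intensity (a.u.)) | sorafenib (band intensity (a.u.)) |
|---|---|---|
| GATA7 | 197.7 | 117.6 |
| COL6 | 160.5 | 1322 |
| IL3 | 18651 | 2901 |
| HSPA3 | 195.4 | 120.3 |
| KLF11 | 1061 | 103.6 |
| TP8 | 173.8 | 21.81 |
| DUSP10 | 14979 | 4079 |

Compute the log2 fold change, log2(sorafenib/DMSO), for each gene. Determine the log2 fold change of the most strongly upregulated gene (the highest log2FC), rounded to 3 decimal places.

log2(117.6/197.7) = -0.749  (GATA7)
log2(1322/160.5) = 3.042  (COL6)
log2(2901/18651) = -2.685  (IL3)
log2(120.3/195.4) = -0.700  (HSPA3)
log2(103.6/1061) = -3.356  (KLF11)
log2(21.81/173.8) = -2.994  (TP8)
log2(4079/14979) = -1.877  (DUSP10)
COL6 is most strongly upregulated.

3.042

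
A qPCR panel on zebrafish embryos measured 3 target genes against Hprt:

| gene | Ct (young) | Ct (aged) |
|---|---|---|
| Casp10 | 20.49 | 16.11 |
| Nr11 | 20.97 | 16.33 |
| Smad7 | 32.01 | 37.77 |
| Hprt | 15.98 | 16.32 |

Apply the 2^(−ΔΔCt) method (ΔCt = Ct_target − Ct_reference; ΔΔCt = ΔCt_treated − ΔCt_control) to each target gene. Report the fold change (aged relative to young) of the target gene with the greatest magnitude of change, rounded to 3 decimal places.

Casp10: ΔΔCt = (16.11−16.32) − (20.49−15.98) = -0.21 − 4.51 = -4.72; fold change = 2^4.72 = 26.355
Nr11: ΔΔCt = (16.33−16.32) − (20.97−15.98) = 0.01 − 4.99 = -4.98; fold change = 2^4.98 = 31.559
Smad7: ΔΔCt = (37.77−16.32) − (32.01−15.98) = 21.45 − 16.03 = 5.42; fold change = 2^-5.42 = 0.023
Smad7 has the largest |ΔΔCt| = 5.42.

0.023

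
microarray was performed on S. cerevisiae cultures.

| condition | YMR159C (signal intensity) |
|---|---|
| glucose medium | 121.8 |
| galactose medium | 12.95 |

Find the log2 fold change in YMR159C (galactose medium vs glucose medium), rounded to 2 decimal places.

-3.23

Fold change = 12.95 / 121.8 = 0.1063
log2(0.1063) = -3.233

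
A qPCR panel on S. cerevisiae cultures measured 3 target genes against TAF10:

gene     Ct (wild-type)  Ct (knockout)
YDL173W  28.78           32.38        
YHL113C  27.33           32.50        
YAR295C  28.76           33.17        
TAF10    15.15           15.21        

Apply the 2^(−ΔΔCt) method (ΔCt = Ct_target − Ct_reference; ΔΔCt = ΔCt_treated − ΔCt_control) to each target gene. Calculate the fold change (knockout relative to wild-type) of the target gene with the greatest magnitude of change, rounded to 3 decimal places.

YDL173W: ΔΔCt = (32.38−15.21) − (28.78−15.15) = 17.17 − 13.63 = 3.54; fold change = 2^-3.54 = 0.086
YHL113C: ΔΔCt = (32.50−15.21) − (27.33−15.15) = 17.29 − 12.18 = 5.11; fold change = 2^-5.11 = 0.029
YAR295C: ΔΔCt = (33.17−15.21) − (28.76−15.15) = 17.96 − 13.61 = 4.35; fold change = 2^-4.35 = 0.049
YHL113C has the largest |ΔΔCt| = 5.11.

0.029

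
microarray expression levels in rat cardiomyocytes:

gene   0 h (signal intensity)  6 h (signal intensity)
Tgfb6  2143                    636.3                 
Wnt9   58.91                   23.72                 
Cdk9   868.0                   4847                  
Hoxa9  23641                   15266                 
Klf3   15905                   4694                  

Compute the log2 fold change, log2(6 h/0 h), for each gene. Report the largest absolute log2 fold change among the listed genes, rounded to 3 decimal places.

2.481

log2(636.3/2143) = -1.752  (Tgfb6)
log2(23.72/58.91) = -1.312  (Wnt9)
log2(4847/868.0) = 2.481  (Cdk9)
log2(15266/23641) = -0.631  (Hoxa9)
log2(4694/15905) = -1.761  (Klf3)
The largest magnitude belongs to Cdk9.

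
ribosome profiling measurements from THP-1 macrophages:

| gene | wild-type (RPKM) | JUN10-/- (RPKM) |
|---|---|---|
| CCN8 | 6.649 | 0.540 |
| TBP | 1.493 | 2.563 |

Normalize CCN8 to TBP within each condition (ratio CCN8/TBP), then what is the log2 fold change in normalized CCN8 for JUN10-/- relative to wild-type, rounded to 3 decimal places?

CCN8/TBP (wild-type) = 6.649 / 1.493 = 4.4534
CCN8/TBP (JUN10-/-) = 0.540 / 2.563 = 0.21069
Fold change = 0.21069 / 4.4534 = 0.0473
log2(0.0473) = -4.4017

-4.402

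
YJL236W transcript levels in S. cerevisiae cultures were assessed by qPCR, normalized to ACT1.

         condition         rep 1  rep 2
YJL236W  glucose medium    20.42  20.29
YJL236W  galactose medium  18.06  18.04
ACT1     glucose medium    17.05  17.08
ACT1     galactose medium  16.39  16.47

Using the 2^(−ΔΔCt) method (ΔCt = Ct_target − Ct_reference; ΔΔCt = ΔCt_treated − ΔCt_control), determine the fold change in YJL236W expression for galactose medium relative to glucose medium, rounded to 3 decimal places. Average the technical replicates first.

Mean Ct: YJL236W glucose medium 20.355; YJL236W galactose medium 18.050; ACT1 glucose medium 17.065; ACT1 galactose medium 16.430
ΔCt(glucose medium) = 20.355 − 17.065 = 3.290
ΔCt(galactose medium) = 18.050 − 16.430 = 1.620
ΔΔCt = 1.620 − 3.290 = -1.670
Fold change = 2^(−(-1.670)) = 2^1.670 = 3.1821

3.182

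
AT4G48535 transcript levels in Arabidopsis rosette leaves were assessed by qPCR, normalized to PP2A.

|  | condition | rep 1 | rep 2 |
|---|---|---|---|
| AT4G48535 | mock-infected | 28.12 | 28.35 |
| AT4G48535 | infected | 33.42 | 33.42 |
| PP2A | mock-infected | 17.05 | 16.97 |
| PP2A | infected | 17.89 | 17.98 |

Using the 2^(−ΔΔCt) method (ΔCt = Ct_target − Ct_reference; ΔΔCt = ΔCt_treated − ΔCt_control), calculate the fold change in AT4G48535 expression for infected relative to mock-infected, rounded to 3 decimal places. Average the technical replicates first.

Mean Ct: AT4G48535 mock-infected 28.235; AT4G48535 infected 33.420; PP2A mock-infected 17.010; PP2A infected 17.935
ΔCt(mock-infected) = 28.235 − 17.010 = 11.225
ΔCt(infected) = 33.420 − 17.935 = 15.485
ΔΔCt = 15.485 − 11.225 = 4.260
Fold change = 2^(−4.260) = 0.0522

0.052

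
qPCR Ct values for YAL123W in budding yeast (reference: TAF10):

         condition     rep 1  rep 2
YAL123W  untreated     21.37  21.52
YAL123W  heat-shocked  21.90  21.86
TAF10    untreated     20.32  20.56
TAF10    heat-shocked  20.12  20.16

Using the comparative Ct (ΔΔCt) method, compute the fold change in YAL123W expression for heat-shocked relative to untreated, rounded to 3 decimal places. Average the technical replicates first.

0.601

Mean Ct: YAL123W untreated 21.445; YAL123W heat-shocked 21.880; TAF10 untreated 20.440; TAF10 heat-shocked 20.140
ΔCt(untreated) = 21.445 − 20.440 = 1.005
ΔCt(heat-shocked) = 21.880 − 20.140 = 1.740
ΔΔCt = 1.740 − 1.005 = 0.735
Fold change = 2^(−0.735) = 0.6008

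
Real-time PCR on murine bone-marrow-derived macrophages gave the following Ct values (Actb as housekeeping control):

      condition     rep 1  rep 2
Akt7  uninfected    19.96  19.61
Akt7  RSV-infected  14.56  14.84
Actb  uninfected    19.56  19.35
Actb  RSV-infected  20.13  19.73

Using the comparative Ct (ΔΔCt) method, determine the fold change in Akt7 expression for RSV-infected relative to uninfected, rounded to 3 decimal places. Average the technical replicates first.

47.177

Mean Ct: Akt7 uninfected 19.785; Akt7 RSV-infected 14.700; Actb uninfected 19.455; Actb RSV-infected 19.930
ΔCt(uninfected) = 19.785 − 19.455 = 0.330
ΔCt(RSV-infected) = 14.700 − 19.930 = -5.230
ΔΔCt = -5.230 − 0.330 = -5.560
Fold change = 2^(−(-5.560)) = 2^5.560 = 47.1766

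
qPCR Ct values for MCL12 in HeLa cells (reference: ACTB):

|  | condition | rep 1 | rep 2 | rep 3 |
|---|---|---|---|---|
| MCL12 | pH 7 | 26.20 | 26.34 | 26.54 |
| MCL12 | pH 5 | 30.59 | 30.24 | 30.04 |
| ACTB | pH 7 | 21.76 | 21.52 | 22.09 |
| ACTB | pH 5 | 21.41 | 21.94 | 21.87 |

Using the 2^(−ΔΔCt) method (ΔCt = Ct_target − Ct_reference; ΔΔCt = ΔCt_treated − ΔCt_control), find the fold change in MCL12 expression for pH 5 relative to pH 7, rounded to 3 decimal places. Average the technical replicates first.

0.063

Mean Ct: MCL12 pH 7 26.360; MCL12 pH 5 30.290; ACTB pH 7 21.790; ACTB pH 5 21.740
ΔCt(pH 7) = 26.360 − 21.790 = 4.570
ΔCt(pH 5) = 30.290 − 21.740 = 8.550
ΔΔCt = 8.550 − 4.570 = 3.980
Fold change = 2^(−3.980) = 0.0634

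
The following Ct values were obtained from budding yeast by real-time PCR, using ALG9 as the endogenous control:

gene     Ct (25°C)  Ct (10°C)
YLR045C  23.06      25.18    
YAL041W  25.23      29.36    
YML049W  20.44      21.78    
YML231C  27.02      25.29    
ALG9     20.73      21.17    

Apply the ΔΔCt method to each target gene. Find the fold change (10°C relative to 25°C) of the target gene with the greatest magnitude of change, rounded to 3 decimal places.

0.077

YLR045C: ΔΔCt = (25.18−21.17) − (23.06−20.73) = 4.01 − 2.33 = 1.68; fold change = 2^-1.68 = 0.312
YAL041W: ΔΔCt = (29.36−21.17) − (25.23−20.73) = 8.19 − 4.50 = 3.69; fold change = 2^-3.69 = 0.077
YML049W: ΔΔCt = (21.78−21.17) − (20.44−20.73) = 0.61 − (-0.29) = 0.90; fold change = 2^-0.90 = 0.536
YML231C: ΔΔCt = (25.29−21.17) − (27.02−20.73) = 4.12 − 6.29 = -2.17; fold change = 2^2.17 = 4.500
YAL041W has the largest |ΔΔCt| = 3.69.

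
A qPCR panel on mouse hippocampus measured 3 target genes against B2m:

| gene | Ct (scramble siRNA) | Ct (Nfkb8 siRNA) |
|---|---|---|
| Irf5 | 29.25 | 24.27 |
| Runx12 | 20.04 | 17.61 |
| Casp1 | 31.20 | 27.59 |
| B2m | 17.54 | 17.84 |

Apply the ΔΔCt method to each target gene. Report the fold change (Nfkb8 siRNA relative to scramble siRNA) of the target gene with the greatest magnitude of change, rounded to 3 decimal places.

38.854

Irf5: ΔΔCt = (24.27−17.84) − (29.25−17.54) = 6.43 − 11.71 = -5.28; fold change = 2^5.28 = 38.854
Runx12: ΔΔCt = (17.61−17.84) − (20.04−17.54) = -0.23 − 2.50 = -2.73; fold change = 2^2.73 = 6.635
Casp1: ΔΔCt = (27.59−17.84) − (31.20−17.54) = 9.75 − 13.66 = -3.91; fold change = 2^3.91 = 15.032
Irf5 has the largest |ΔΔCt| = 5.28.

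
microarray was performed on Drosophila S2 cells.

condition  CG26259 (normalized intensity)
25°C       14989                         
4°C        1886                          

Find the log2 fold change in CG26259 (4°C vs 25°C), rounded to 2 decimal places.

Fold change = 1886 / 14989 = 0.1258
log2(0.1258) = -2.991

-2.99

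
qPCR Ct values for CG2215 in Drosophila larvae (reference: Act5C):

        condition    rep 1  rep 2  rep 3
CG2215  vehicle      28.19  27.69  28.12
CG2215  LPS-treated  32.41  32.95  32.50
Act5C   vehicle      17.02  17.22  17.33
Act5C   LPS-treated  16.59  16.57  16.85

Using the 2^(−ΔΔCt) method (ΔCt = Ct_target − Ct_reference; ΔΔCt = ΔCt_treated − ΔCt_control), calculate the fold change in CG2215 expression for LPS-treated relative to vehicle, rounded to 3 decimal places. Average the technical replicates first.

0.028

Mean Ct: CG2215 vehicle 28.000; CG2215 LPS-treated 32.620; Act5C vehicle 17.190; Act5C LPS-treated 16.670
ΔCt(vehicle) = 28.000 − 17.190 = 10.810
ΔCt(LPS-treated) = 32.620 − 16.670 = 15.950
ΔΔCt = 15.950 − 10.810 = 5.140
Fold change = 2^(−5.140) = 0.0284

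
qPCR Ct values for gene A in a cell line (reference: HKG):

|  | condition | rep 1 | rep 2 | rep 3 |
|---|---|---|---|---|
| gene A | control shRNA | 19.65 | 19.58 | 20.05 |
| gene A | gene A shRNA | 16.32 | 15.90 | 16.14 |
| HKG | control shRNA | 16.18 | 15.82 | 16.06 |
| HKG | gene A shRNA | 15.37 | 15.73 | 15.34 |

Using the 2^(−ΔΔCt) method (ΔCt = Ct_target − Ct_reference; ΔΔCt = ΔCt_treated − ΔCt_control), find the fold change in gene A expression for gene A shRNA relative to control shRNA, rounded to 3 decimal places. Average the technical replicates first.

Mean Ct: gene A control shRNA 19.760; gene A gene A shRNA 16.120; HKG control shRNA 16.020; HKG gene A shRNA 15.480
ΔCt(control shRNA) = 19.760 − 16.020 = 3.740
ΔCt(gene A shRNA) = 16.120 − 15.480 = 0.640
ΔΔCt = 0.640 − 3.740 = -3.100
Fold change = 2^(−(-3.100)) = 2^3.100 = 8.5742

8.574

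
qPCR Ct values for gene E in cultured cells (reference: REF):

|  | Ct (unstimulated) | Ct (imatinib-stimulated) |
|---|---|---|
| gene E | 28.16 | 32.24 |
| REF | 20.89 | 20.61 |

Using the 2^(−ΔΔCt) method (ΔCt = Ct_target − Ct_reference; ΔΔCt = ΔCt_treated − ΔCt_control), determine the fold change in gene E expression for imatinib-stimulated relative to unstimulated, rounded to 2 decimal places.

ΔCt(unstimulated) = 28.160 − 20.890 = 7.270
ΔCt(imatinib-stimulated) = 32.240 − 20.610 = 11.630
ΔΔCt = 11.630 − 7.270 = 4.360
Fold change = 2^(−4.360) = 0.049

0.05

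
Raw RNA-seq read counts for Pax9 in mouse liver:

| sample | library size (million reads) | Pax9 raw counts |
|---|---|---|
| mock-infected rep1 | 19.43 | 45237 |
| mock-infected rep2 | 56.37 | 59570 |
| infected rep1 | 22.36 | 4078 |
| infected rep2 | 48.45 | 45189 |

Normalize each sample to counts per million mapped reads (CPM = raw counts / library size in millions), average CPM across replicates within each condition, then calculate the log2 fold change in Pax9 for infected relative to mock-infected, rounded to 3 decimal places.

-1.602

CPM(mock-infected rep1) = 45237 / 19.43 = 2328.2038
CPM(mock-infected rep2) = 59570 / 56.37 = 1056.7678
CPM(infected rep1) = 4078 / 22.36 = 182.3792
CPM(infected rep2) = 45189 / 48.45 = 932.6935
mean CPM(mock-infected) = 1692.4858; mean CPM(infected) = 557.5364
Fold change = 557.5364 / 1692.4858 = 0.32942
log2(0.32942) = -1.6020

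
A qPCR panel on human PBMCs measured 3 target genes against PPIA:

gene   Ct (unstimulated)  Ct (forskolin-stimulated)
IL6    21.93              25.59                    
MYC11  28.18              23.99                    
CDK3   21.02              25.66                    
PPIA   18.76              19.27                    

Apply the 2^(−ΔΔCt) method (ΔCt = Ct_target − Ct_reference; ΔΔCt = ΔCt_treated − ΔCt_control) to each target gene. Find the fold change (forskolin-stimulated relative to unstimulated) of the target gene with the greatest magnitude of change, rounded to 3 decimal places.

25.992

IL6: ΔΔCt = (25.59−19.27) − (21.93−18.76) = 6.32 − 3.17 = 3.15; fold change = 2^-3.15 = 0.113
MYC11: ΔΔCt = (23.99−19.27) − (28.18−18.76) = 4.72 − 9.42 = -4.70; fold change = 2^4.70 = 25.992
CDK3: ΔΔCt = (25.66−19.27) − (21.02−18.76) = 6.39 − 2.26 = 4.13; fold change = 2^-4.13 = 0.057
MYC11 has the largest |ΔΔCt| = 4.70.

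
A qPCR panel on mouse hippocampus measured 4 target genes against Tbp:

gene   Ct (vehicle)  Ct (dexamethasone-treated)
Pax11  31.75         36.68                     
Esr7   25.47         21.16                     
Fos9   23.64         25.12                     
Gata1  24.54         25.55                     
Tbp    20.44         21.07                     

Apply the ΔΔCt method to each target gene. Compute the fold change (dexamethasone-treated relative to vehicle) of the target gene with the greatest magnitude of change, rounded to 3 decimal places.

30.696

Pax11: ΔΔCt = (36.68−21.07) − (31.75−20.44) = 15.61 − 11.31 = 4.30; fold change = 2^-4.30 = 0.051
Esr7: ΔΔCt = (21.16−21.07) − (25.47−20.44) = 0.09 − 5.03 = -4.94; fold change = 2^4.94 = 30.696
Fos9: ΔΔCt = (25.12−21.07) − (23.64−20.44) = 4.05 − 3.20 = 0.85; fold change = 2^-0.85 = 0.555
Gata1: ΔΔCt = (25.55−21.07) − (24.54−20.44) = 4.48 − 4.10 = 0.38; fold change = 2^-0.38 = 0.768
Esr7 has the largest |ΔΔCt| = 4.94.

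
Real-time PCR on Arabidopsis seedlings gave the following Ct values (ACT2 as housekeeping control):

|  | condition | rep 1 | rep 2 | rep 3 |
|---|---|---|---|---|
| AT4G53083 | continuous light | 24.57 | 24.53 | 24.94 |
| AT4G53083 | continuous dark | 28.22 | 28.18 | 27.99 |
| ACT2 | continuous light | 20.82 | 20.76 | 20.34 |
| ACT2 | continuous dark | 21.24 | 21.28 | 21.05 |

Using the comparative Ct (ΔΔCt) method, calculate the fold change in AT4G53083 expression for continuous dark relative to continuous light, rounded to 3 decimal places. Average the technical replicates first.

0.134

Mean Ct: AT4G53083 continuous light 24.680; AT4G53083 continuous dark 28.130; ACT2 continuous light 20.640; ACT2 continuous dark 21.190
ΔCt(continuous light) = 24.680 − 20.640 = 4.040
ΔCt(continuous dark) = 28.130 − 21.190 = 6.940
ΔΔCt = 6.940 − 4.040 = 2.900
Fold change = 2^(−2.900) = 0.1340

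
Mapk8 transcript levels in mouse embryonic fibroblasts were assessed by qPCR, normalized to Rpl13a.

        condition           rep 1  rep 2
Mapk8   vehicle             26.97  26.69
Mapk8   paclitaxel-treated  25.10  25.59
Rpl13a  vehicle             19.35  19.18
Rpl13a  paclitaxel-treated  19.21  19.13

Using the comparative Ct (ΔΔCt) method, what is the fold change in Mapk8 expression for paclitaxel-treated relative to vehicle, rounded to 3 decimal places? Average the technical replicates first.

Mean Ct: Mapk8 vehicle 26.830; Mapk8 paclitaxel-treated 25.345; Rpl13a vehicle 19.265; Rpl13a paclitaxel-treated 19.170
ΔCt(vehicle) = 26.830 − 19.265 = 7.565
ΔCt(paclitaxel-treated) = 25.345 − 19.170 = 6.175
ΔΔCt = 6.175 − 7.565 = -1.390
Fold change = 2^(−(-1.390)) = 2^1.390 = 2.6208

2.621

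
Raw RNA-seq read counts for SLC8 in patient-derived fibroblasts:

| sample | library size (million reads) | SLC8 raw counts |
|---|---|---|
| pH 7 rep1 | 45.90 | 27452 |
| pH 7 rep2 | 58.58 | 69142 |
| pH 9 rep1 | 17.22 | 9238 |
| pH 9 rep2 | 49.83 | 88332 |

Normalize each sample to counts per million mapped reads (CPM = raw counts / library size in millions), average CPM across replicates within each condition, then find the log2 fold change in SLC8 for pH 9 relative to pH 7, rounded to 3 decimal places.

0.377

CPM(pH 7 rep1) = 27452 / 45.90 = 598.0828
CPM(pH 7 rep2) = 69142 / 58.58 = 1180.3004
CPM(pH 9 rep1) = 9238 / 17.22 = 536.4692
CPM(pH 9 rep2) = 88332 / 49.83 = 1772.6671
mean CPM(pH 7) = 889.1916; mean CPM(pH 9) = 1154.5681
Fold change = 1154.5681 / 889.1916 = 1.29845
log2(1.29845) = 0.3768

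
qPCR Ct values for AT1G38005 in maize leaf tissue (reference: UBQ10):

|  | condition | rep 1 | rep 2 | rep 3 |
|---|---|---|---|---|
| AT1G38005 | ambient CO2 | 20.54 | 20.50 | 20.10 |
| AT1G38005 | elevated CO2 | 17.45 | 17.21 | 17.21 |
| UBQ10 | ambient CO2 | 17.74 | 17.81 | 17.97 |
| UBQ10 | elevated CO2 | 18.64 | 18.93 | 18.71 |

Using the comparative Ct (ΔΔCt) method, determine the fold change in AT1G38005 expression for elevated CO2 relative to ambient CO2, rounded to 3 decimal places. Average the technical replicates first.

Mean Ct: AT1G38005 ambient CO2 20.380; AT1G38005 elevated CO2 17.290; UBQ10 ambient CO2 17.840; UBQ10 elevated CO2 18.760
ΔCt(ambient CO2) = 20.380 − 17.840 = 2.540
ΔCt(elevated CO2) = 17.290 − 18.760 = -1.470
ΔΔCt = -1.470 − 2.540 = -4.010
Fold change = 2^(−(-4.010)) = 2^4.010 = 16.1113

16.111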